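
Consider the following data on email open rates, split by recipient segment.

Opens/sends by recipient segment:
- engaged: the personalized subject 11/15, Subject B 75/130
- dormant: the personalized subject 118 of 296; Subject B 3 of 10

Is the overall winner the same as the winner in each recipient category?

Engaged: the personalized subject 11/15 = 73.3%, Subject B 75/130 = 57.7% → the personalized subject
Dormant: the personalized subject 118/296 = 39.9%, Subject B 3/10 = 30.0% → the personalized subject
Overall: the personalized subject 129/311 = 41.5%, Subject B 78/140 = 55.7% → Subject B
The personalized subject wins each recipient group but Subject B wins overall — the comparison reverses. The personalized subject's sends skew toward dormant, which has a lower base rate.

No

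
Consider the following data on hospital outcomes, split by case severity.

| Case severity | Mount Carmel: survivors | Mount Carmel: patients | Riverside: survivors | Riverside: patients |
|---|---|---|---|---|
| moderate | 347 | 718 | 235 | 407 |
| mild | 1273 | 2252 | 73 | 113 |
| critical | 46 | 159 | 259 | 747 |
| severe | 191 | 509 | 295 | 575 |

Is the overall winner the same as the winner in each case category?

No

Moderate: Mount Carmel 347/718 = 48.3%, Riverside 235/407 = 57.7% → Riverside
Mild: Mount Carmel 1273/2252 = 56.5%, Riverside 73/113 = 64.6% → Riverside
Critical: Mount Carmel 46/159 = 28.9%, Riverside 259/747 = 34.7% → Riverside
Severe: Mount Carmel 191/509 = 37.5%, Riverside 295/575 = 51.3% → Riverside
Overall: Mount Carmel 1857/3638 = 51.0%, Riverside 862/1842 = 46.8% → Mount Carmel
Riverside wins each case group but Mount Carmel wins overall — the comparison reverses. Riverside's patients skew toward critical, which has a lower base rate.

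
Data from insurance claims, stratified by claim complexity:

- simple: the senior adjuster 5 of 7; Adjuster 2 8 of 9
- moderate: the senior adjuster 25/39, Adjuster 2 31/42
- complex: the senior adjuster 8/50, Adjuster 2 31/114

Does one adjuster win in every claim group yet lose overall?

No

Simple: the senior adjuster 5/7 = 71.4%, Adjuster 2 8/9 = 88.9% → Adjuster 2
Moderate: the senior adjuster 25/39 = 64.1%, Adjuster 2 31/42 = 73.8% → Adjuster 2
Complex: the senior adjuster 8/50 = 16.0%, Adjuster 2 31/114 = 27.2% → Adjuster 2
Overall: the senior adjuster 38/96 = 39.6%, Adjuster 2 70/165 = 42.4% → Adjuster 2
Adjuster 2 wins overall and in every claim group — no reversal.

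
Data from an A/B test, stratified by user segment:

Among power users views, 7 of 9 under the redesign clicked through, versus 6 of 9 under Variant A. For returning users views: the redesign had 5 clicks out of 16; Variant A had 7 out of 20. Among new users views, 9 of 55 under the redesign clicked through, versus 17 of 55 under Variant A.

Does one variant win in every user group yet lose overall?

No

Power users: the redesign 7/9 = 77.8%, Variant A 6/9 = 66.7% → the redesign
Returning users: the redesign 5/16 = 31.2%, Variant A 7/20 = 35.0% → Variant A
New users: the redesign 9/55 = 16.4%, Variant A 17/55 = 30.9% → Variant A
Overall: the redesign 21/80 = 26.2%, Variant A 30/84 = 35.7% → Variant A
Neither sweeps: the redesign wins 1 of 3 groups, Variant A wins 2. Variant A wins overall but not every group — no Simpson reversal.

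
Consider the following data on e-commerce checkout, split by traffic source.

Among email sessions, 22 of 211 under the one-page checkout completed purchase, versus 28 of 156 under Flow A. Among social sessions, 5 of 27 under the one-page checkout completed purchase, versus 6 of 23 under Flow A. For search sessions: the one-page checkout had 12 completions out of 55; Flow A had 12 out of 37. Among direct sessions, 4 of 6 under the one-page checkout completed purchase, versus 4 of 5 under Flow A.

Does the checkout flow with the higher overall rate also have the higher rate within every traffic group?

Yes

Email: the one-page checkout 22/211 = 10.4%, Flow A 28/156 = 17.9% → Flow A
Social: the one-page checkout 5/27 = 18.5%, Flow A 6/23 = 26.1% → Flow A
Search: the one-page checkout 12/55 = 21.8%, Flow A 12/37 = 32.4% → Flow A
Direct: the one-page checkout 4/6 = 66.7%, Flow A 4/5 = 80.0% → Flow A
Overall: the one-page checkout 43/299 = 14.4%, Flow A 50/221 = 22.6% → Flow A
Flow A wins overall and in every traffic group — no reversal.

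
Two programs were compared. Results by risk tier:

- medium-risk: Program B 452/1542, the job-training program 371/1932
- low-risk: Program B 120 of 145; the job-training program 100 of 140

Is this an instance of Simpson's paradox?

No

Medium-risk: Program B 452/1542 = 29.3%, the job-training program 371/1932 = 19.2% → Program B
Low-risk: Program B 120/145 = 82.8%, the job-training program 100/140 = 71.4% → Program B
Overall: Program B 572/1687 = 33.9%, the job-training program 471/2072 = 22.7% → Program B
Program B wins overall and in every risk group — no reversal.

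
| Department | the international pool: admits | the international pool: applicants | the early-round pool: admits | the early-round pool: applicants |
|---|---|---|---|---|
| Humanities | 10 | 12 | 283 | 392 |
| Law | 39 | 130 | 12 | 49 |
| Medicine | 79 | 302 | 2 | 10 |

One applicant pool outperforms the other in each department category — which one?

Humanities: the international pool 10/12 = 83.3%, the early-round pool 283/392 = 72.2% → the international pool
Law: the international pool 39/130 = 30.0%, the early-round pool 12/49 = 24.5% → the international pool
Medicine: the international pool 79/302 = 26.2%, the early-round pool 2/10 = 20.0% → the international pool
The international pool has the higher rate in all 3 groups.

the international pool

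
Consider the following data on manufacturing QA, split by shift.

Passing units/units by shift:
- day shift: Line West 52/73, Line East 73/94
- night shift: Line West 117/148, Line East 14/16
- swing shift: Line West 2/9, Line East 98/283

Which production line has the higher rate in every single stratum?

Day shift: Line West 52/73 = 71.2%, Line East 73/94 = 77.7% → Line East
Night shift: Line West 117/148 = 79.1%, Line East 14/16 = 87.5% → Line East
Swing shift: Line West 2/9 = 22.2%, Line East 98/283 = 34.6% → Line East
Line East has the higher rate in all 3 groups.

Line East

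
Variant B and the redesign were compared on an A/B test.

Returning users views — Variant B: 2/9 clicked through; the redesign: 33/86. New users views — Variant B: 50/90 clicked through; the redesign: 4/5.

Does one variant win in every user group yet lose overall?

Returning users: Variant B 2/9 = 22.2%, the redesign 33/86 = 38.4% → the redesign
New users: Variant B 50/90 = 55.6%, the redesign 4/5 = 80.0% → the redesign
Overall: Variant B 52/99 = 52.5%, the redesign 37/91 = 40.7% → Variant B
The redesign wins each user group but Variant B wins overall — the comparison reverses. The redesign's views skew toward returning users, which has a lower base rate.

Yes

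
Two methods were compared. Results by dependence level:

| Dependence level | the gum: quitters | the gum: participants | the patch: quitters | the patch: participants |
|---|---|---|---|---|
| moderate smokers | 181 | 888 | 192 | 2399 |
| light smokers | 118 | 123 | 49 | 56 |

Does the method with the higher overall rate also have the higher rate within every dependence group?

Moderate smokers: the gum 181/888 = 20.4%, the patch 192/2399 = 8.0% → the gum
Light smokers: the gum 118/123 = 95.9%, the patch 49/56 = 87.5% → the gum
Overall: the gum 299/1011 = 29.6%, the patch 241/2455 = 9.8% → the gum
The gum wins overall and in every dependence group — no reversal.

Yes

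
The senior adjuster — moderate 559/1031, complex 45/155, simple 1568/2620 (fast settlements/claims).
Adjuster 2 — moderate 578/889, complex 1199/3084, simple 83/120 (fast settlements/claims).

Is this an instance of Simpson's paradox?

Yes

Moderate: the senior adjuster 559/1031 = 54.2%, Adjuster 2 578/889 = 65.0% → Adjuster 2
Complex: the senior adjuster 45/155 = 29.0%, Adjuster 2 1199/3084 = 38.9% → Adjuster 2
Simple: the senior adjuster 1568/2620 = 59.8%, Adjuster 2 83/120 = 69.2% → Adjuster 2
Overall: the senior adjuster 2172/3806 = 57.1%, Adjuster 2 1860/4093 = 45.4% → the senior adjuster
Adjuster 2 wins each claim group but the senior adjuster wins overall — the comparison reverses. Adjuster 2's claims skew toward complex, which has a lower base rate.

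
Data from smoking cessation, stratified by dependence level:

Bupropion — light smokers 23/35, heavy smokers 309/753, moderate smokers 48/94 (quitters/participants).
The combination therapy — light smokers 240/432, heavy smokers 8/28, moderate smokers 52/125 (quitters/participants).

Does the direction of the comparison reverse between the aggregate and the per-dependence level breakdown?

Yes

Light smokers: bupropion 23/35 = 65.7%, the combination therapy 240/432 = 55.6% → bupropion
Heavy smokers: bupropion 309/753 = 41.0%, the combination therapy 8/28 = 28.6% → bupropion
Moderate smokers: bupropion 48/94 = 51.1%, the combination therapy 52/125 = 41.6% → bupropion
Overall: bupropion 380/882 = 43.1%, the combination therapy 300/585 = 51.3% → the combination therapy
Bupropion wins each dependence group but the combination therapy wins overall — the comparison reverses. Bupropion's participants skew toward heavy smokers, which has a lower base rate.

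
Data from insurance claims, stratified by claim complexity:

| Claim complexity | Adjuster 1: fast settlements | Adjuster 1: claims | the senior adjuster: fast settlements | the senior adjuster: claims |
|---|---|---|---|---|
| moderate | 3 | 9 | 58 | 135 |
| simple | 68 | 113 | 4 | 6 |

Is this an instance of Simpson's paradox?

Yes

Moderate: Adjuster 1 3/9 = 33.3%, the senior adjuster 58/135 = 43.0% → the senior adjuster
Simple: Adjuster 1 68/113 = 60.2%, the senior adjuster 4/6 = 66.7% → the senior adjuster
Overall: Adjuster 1 71/122 = 58.2%, the senior adjuster 62/141 = 44.0% → Adjuster 1
The senior adjuster wins each claim group but Adjuster 1 wins overall — the comparison reverses. The senior adjuster's claims skew toward moderate, which has a lower base rate.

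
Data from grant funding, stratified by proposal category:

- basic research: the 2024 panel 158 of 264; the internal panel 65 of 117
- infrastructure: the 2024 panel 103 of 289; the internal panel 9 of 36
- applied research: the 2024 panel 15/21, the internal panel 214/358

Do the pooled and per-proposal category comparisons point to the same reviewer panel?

Basic research: the 2024 panel 158/264 = 59.8%, the internal panel 65/117 = 55.6% → the 2024 panel
Infrastructure: the 2024 panel 103/289 = 35.6%, the internal panel 9/36 = 25.0% → the 2024 panel
Applied research: the 2024 panel 15/21 = 71.4%, the internal panel 214/358 = 59.8% → the 2024 panel
Overall: the 2024 panel 276/574 = 48.1%, the internal panel 288/511 = 56.4% → the internal panel
The 2024 panel wins each proposal group but the internal panel wins overall — the comparison reverses. The 2024 panel's proposals skew toward infrastructure, which has a lower base rate.

No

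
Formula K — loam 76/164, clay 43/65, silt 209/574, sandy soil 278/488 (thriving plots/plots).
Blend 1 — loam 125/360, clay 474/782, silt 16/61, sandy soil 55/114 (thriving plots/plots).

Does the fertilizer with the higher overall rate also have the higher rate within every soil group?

No

Loam: Formula K 76/164 = 46.3%, Blend 1 125/360 = 34.7% → Formula K
Clay: Formula K 43/65 = 66.2%, Blend 1 474/782 = 60.6% → Formula K
Silt: Formula K 209/574 = 36.4%, Blend 1 16/61 = 26.2% → Formula K
Sandy soil: Formula K 278/488 = 57.0%, Blend 1 55/114 = 48.2% → Formula K
Overall: Formula K 606/1291 = 46.9%, Blend 1 670/1317 = 50.9% → Blend 1
Formula K wins each soil group but Blend 1 wins overall — the comparison reverses. Formula K's plots skew toward silt, which has a lower base rate.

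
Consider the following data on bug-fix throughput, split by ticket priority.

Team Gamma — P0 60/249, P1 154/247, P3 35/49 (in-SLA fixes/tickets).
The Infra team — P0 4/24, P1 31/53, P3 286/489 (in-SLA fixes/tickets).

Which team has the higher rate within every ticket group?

P0: Team Gamma 60/249 = 24.1%, the Infra team 4/24 = 16.7% → Team Gamma
P1: Team Gamma 154/247 = 62.3%, the Infra team 31/53 = 58.5% → Team Gamma
P3: Team Gamma 35/49 = 71.4%, the Infra team 286/489 = 58.5% → Team Gamma
Team Gamma has the higher rate in all 3 groups.

Team Gamma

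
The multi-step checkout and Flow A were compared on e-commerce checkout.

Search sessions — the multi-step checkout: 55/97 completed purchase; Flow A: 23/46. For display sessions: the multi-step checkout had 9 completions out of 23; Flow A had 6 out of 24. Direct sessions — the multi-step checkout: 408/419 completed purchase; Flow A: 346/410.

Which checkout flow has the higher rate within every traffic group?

Search: the multi-step checkout 55/97 = 56.7%, Flow A 23/46 = 50.0% → the multi-step checkout
Display: the multi-step checkout 9/23 = 39.1%, Flow A 6/24 = 25.0% → the multi-step checkout
Direct: the multi-step checkout 408/419 = 97.4%, Flow A 346/410 = 84.4% → the multi-step checkout
The multi-step checkout has the higher rate in all 3 groups.

the multi-step checkout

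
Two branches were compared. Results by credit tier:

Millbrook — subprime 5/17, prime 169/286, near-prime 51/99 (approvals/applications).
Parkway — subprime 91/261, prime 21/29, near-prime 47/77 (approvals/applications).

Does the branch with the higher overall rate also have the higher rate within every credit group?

Subprime: Millbrook 5/17 = 29.4%, Parkway 91/261 = 34.9% → Parkway
Prime: Millbrook 169/286 = 59.1%, Parkway 21/29 = 72.4% → Parkway
Near-prime: Millbrook 51/99 = 51.5%, Parkway 47/77 = 61.0% → Parkway
Overall: Millbrook 225/402 = 56.0%, Parkway 159/367 = 43.3% → Millbrook
Parkway wins each credit group but Millbrook wins overall — the comparison reverses. Parkway's applications skew toward subprime, which has a lower base rate.

No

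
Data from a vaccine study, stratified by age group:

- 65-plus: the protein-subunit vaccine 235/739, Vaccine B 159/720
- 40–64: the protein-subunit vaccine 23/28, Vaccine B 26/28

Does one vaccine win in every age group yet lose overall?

No

65-plus: the protein-subunit vaccine 235/739 = 31.8%, Vaccine B 159/720 = 22.1% → the protein-subunit vaccine
40–64: the protein-subunit vaccine 23/28 = 82.1%, Vaccine B 26/28 = 92.9% → Vaccine B
Overall: the protein-subunit vaccine 258/767 = 33.6%, Vaccine B 185/748 = 24.7% → the protein-subunit vaccine
Neither sweeps: the protein-subunit vaccine wins 1 of 2 groups, Vaccine B wins 1. The protein-subunit vaccine wins overall but not every group — no Simpson reversal.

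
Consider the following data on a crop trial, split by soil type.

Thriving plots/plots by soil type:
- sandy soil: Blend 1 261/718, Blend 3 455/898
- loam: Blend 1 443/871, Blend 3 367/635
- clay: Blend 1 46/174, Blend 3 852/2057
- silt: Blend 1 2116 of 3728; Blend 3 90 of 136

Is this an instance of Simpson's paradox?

Yes

Sandy soil: Blend 1 261/718 = 36.4%, Blend 3 455/898 = 50.7% → Blend 3
Loam: Blend 1 443/871 = 50.9%, Blend 3 367/635 = 57.8% → Blend 3
Clay: Blend 1 46/174 = 26.4%, Blend 3 852/2057 = 41.4% → Blend 3
Silt: Blend 1 2116/3728 = 56.8%, Blend 3 90/136 = 66.2% → Blend 3
Overall: Blend 1 2866/5491 = 52.2%, Blend 3 1764/3726 = 47.3% → Blend 1
Blend 3 wins each soil group but Blend 1 wins overall — the comparison reverses. Blend 3's plots skew toward clay, which has a lower base rate.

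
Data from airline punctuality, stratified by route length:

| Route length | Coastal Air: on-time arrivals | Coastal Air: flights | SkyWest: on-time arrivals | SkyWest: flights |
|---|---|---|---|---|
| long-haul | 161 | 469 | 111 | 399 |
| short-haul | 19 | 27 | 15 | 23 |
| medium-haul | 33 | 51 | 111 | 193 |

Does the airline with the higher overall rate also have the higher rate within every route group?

Long-haul: Coastal Air 161/469 = 34.3%, SkyWest 111/399 = 27.8% → Coastal Air
Short-haul: Coastal Air 19/27 = 70.4%, SkyWest 15/23 = 65.2% → Coastal Air
Medium-haul: Coastal Air 33/51 = 64.7%, SkyWest 111/193 = 57.5% → Coastal Air
Overall: Coastal Air 213/547 = 38.9%, SkyWest 237/615 = 38.5% → Coastal Air
Coastal Air wins overall and in every route group — no reversal.

Yes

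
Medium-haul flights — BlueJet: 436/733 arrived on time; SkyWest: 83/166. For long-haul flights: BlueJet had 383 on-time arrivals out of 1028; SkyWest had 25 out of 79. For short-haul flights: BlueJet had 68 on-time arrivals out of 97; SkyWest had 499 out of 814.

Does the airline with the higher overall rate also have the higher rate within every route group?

No

Medium-haul: BlueJet 436/733 = 59.5%, SkyWest 83/166 = 50.0% → BlueJet
Long-haul: BlueJet 383/1028 = 37.3%, SkyWest 25/79 = 31.6% → BlueJet
Short-haul: BlueJet 68/97 = 70.1%, SkyWest 499/814 = 61.3% → BlueJet
Overall: BlueJet 887/1858 = 47.7%, SkyWest 607/1059 = 57.3% → SkyWest
BlueJet wins each route group but SkyWest wins overall — the comparison reverses. BlueJet's flights skew toward long-haul, which has a lower base rate.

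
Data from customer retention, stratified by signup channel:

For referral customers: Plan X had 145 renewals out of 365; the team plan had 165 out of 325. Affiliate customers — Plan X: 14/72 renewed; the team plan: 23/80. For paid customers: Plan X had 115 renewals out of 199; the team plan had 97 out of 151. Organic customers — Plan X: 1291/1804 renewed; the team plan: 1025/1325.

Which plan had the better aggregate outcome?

Referral: Plan X 145/365 = 39.7%, the team plan 165/325 = 50.8% → the team plan
Affiliate: Plan X 14/72 = 19.4%, the team plan 23/80 = 28.8% → the team plan
Paid: Plan X 115/199 = 57.8%, the team plan 97/151 = 64.2% → the team plan
Organic: Plan X 1291/1804 = 71.6%, the team plan 1025/1325 = 77.4% → the team plan
Overall: Plan X 1565/2440 = 64.1%, the team plan 1310/1881 = 69.6% → the team plan

the team plan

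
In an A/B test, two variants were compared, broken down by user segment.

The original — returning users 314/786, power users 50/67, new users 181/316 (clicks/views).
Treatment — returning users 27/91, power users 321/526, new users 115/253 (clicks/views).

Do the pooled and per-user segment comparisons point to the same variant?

Returning users: the original 314/786 = 39.9%, Treatment 27/91 = 29.7% → the original
Power users: the original 50/67 = 74.6%, Treatment 321/526 = 61.0% → the original
New users: the original 181/316 = 57.3%, Treatment 115/253 = 45.5% → the original
Overall: the original 545/1169 = 46.6%, Treatment 463/870 = 53.2% → Treatment
The original wins each user group but Treatment wins overall — the comparison reverses. The original's views skew toward returning users, which has a lower base rate.

No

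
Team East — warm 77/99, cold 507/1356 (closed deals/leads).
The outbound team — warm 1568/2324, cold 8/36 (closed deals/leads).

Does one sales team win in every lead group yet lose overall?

Yes

Warm: Team East 77/99 = 77.8%, the outbound team 1568/2324 = 67.5% → Team East
Cold: Team East 507/1356 = 37.4%, the outbound team 8/36 = 22.2% → Team East
Overall: Team East 584/1455 = 40.1%, the outbound team 1576/2360 = 66.8% → the outbound team
Team East wins each lead group but the outbound team wins overall — the comparison reverses. Team East's leads skew toward cold, which has a lower base rate.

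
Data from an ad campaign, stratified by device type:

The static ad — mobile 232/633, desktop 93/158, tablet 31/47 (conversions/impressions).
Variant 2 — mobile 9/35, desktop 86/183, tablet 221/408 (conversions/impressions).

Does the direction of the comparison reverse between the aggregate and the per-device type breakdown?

Yes

Mobile: the static ad 232/633 = 36.7%, Variant 2 9/35 = 25.7% → the static ad
Desktop: the static ad 93/158 = 58.9%, Variant 2 86/183 = 47.0% → the static ad
Tablet: the static ad 31/47 = 66.0%, Variant 2 221/408 = 54.2% → the static ad
Overall: the static ad 356/838 = 42.5%, Variant 2 316/626 = 50.5% → Variant 2
The static ad wins each device group but Variant 2 wins overall — the comparison reverses. The static ad's impressions skew toward mobile, which has a lower base rate.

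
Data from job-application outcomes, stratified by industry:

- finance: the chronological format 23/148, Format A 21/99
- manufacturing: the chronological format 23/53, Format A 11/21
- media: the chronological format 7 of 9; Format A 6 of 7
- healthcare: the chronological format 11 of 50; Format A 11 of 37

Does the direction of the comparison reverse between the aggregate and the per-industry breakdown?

No

Finance: the chronological format 23/148 = 15.5%, Format A 21/99 = 21.2% → Format A
Manufacturing: the chronological format 23/53 = 43.4%, Format A 11/21 = 52.4% → Format A
Media: the chronological format 7/9 = 77.8%, Format A 6/7 = 85.7% → Format A
Healthcare: the chronological format 11/50 = 22.0%, Format A 11/37 = 29.7% → Format A
Overall: the chronological format 64/260 = 24.6%, Format A 49/164 = 29.9% → Format A
Format A wins overall and in every industry group — no reversal.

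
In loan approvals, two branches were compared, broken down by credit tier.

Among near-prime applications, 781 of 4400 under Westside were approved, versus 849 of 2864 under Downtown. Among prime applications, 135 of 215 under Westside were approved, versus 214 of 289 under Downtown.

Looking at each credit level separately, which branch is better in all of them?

Downtown

Near-prime: Westside 781/4400 = 17.8%, Downtown 849/2864 = 29.6% → Downtown
Prime: Westside 135/215 = 62.8%, Downtown 214/289 = 74.0% → Downtown
Downtown has the higher rate in both groups.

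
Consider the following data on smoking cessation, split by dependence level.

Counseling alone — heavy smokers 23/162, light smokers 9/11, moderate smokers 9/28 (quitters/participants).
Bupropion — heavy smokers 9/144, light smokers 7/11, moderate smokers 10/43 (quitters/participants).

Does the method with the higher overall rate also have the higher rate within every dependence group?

Yes

Heavy smokers: counseling alone 23/162 = 14.2%, bupropion 9/144 = 6.2% → counseling alone
Light smokers: counseling alone 9/11 = 81.8%, bupropion 7/11 = 63.6% → counseling alone
Moderate smokers: counseling alone 9/28 = 32.1%, bupropion 10/43 = 23.3% → counseling alone
Overall: counseling alone 41/201 = 20.4%, bupropion 26/198 = 13.1% → counseling alone
Counseling alone wins overall and in every dependence group — no reversal.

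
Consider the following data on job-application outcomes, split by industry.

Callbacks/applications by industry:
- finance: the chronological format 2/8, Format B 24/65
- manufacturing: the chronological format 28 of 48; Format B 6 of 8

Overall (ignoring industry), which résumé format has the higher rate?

the chronological format

Finance: the chronological format 2/8 = 25.0%, Format B 24/65 = 36.9% → Format B
Manufacturing: the chronological format 28/48 = 58.3%, Format B 6/8 = 75.0% → Format B
Overall: the chronological format 30/56 = 53.6%, Format B 30/73 = 41.1% → the chronological format
(Format B wins every industry group but the chronological format wins overall — Format B's applications skew toward the low-rate finance group.)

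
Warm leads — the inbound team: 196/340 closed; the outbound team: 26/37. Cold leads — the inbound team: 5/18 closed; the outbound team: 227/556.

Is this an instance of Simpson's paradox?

Yes

Warm: the inbound team 196/340 = 57.6%, the outbound team 26/37 = 70.3% → the outbound team
Cold: the inbound team 5/18 = 27.8%, the outbound team 227/556 = 40.8% → the outbound team
Overall: the inbound team 201/358 = 56.1%, the outbound team 253/593 = 42.7% → the inbound team
The outbound team wins each lead group but the inbound team wins overall — the comparison reverses. The outbound team's leads skew toward cold, which has a lower base rate.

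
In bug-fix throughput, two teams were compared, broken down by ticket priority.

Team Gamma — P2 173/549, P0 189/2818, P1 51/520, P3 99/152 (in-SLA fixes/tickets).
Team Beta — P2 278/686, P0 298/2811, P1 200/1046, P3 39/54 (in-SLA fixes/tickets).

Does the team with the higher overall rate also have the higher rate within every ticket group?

P2: Team Gamma 173/549 = 31.5%, Team Beta 278/686 = 40.5% → Team Beta
P0: Team Gamma 189/2818 = 6.7%, Team Beta 298/2811 = 10.6% → Team Beta
P1: Team Gamma 51/520 = 9.8%, Team Beta 200/1046 = 19.1% → Team Beta
P3: Team Gamma 99/152 = 65.1%, Team Beta 39/54 = 72.2% → Team Beta
Overall: Team Gamma 512/4039 = 12.7%, Team Beta 815/4597 = 17.7% → Team Beta
Team Beta wins overall and in every ticket group — no reversal.

Yes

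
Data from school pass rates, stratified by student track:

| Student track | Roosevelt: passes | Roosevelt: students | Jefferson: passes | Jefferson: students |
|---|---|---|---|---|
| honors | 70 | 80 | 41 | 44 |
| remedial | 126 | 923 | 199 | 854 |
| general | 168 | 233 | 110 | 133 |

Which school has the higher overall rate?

Honors: Roosevelt 70/80 = 87.5%, Jefferson 41/44 = 93.2% → Jefferson
Remedial: Roosevelt 126/923 = 13.7%, Jefferson 199/854 = 23.3% → Jefferson
General: Roosevelt 168/233 = 72.1%, Jefferson 110/133 = 82.7% → Jefferson
Overall: Roosevelt 364/1236 = 29.4%, Jefferson 350/1031 = 33.9% → Jefferson

Jefferson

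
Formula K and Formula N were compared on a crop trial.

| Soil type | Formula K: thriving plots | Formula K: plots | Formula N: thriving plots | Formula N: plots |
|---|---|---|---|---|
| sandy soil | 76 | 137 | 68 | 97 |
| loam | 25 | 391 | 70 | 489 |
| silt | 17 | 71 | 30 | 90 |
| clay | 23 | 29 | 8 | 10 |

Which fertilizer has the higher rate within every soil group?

Formula N

Sandy soil: Formula K 76/137 = 55.5%, Formula N 68/97 = 70.1% → Formula N
Loam: Formula K 25/391 = 6.4%, Formula N 70/489 = 14.3% → Formula N
Silt: Formula K 17/71 = 23.9%, Formula N 30/90 = 33.3% → Formula N
Clay: Formula K 23/29 = 79.3%, Formula N 8/10 = 80.0% → Formula N
Formula N has the higher rate in all 4 groups.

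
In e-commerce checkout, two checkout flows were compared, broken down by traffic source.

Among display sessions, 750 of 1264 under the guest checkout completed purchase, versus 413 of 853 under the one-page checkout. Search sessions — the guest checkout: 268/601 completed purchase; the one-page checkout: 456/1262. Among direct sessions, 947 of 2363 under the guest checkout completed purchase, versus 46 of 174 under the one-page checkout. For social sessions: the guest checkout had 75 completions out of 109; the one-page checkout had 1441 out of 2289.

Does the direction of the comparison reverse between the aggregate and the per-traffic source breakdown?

Yes

Display: the guest checkout 750/1264 = 59.3%, the one-page checkout 413/853 = 48.4% → the guest checkout
Search: the guest checkout 268/601 = 44.6%, the one-page checkout 456/1262 = 36.1% → the guest checkout
Direct: the guest checkout 947/2363 = 40.1%, the one-page checkout 46/174 = 26.4% → the guest checkout
Social: the guest checkout 75/109 = 68.8%, the one-page checkout 1441/2289 = 63.0% → the guest checkout
Overall: the guest checkout 2040/4337 = 47.0%, the one-page checkout 2356/4578 = 51.5% → the one-page checkout
The guest checkout wins each traffic group but the one-page checkout wins overall — the comparison reverses. The guest checkout's sessions skew toward direct, which has a lower base rate.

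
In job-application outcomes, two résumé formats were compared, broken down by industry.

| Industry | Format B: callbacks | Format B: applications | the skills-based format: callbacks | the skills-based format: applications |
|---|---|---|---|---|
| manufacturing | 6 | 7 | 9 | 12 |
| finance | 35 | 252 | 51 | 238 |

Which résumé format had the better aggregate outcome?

the skills-based format

Manufacturing: Format B 6/7 = 85.7%, the skills-based format 9/12 = 75.0% → Format B
Finance: Format B 35/252 = 13.9%, the skills-based format 51/238 = 21.4% → the skills-based format
Overall: Format B 41/259 = 15.8%, the skills-based format 60/250 = 24.0% → the skills-based format
(Neither sweeps every industry group, but the skills-based format has the higher pooled rate.)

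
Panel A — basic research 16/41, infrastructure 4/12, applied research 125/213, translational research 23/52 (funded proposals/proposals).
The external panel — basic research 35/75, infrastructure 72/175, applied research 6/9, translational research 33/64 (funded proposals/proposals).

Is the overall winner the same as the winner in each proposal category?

No

Basic research: Panel A 16/41 = 39.0%, the external panel 35/75 = 46.7% → the external panel
Infrastructure: Panel A 4/12 = 33.3%, the external panel 72/175 = 41.1% → the external panel
Applied research: Panel A 125/213 = 58.7%, the external panel 6/9 = 66.7% → the external panel
Translational research: Panel A 23/52 = 44.2%, the external panel 33/64 = 51.6% → the external panel
Overall: Panel A 168/318 = 52.8%, the external panel 146/323 = 45.2% → Panel A
The external panel wins each proposal group but Panel A wins overall — the comparison reverses. The external panel's proposals skew toward infrastructure, which has a lower base rate.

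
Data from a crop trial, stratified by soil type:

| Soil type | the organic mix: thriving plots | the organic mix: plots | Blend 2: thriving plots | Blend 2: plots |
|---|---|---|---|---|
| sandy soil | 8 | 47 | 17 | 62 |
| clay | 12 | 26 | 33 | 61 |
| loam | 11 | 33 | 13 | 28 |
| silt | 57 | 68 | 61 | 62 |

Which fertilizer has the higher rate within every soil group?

Sandy soil: the organic mix 8/47 = 17.0%, Blend 2 17/62 = 27.4% → Blend 2
Clay: the organic mix 12/26 = 46.2%, Blend 2 33/61 = 54.1% → Blend 2
Loam: the organic mix 11/33 = 33.3%, Blend 2 13/28 = 46.4% → Blend 2
Silt: the organic mix 57/68 = 83.8%, Blend 2 61/62 = 98.4% → Blend 2
Blend 2 has the higher rate in all 4 groups.

Blend 2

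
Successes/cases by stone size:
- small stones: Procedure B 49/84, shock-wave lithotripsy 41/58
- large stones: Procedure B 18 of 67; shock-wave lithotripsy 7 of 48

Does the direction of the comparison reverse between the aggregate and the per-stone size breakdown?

No

Small stones: Procedure B 49/84 = 58.3%, shock-wave lithotripsy 41/58 = 70.7% → shock-wave lithotripsy
Large stones: Procedure B 18/67 = 26.9%, shock-wave lithotripsy 7/48 = 14.6% → Procedure B
Overall: Procedure B 67/151 = 44.4%, shock-wave lithotripsy 48/106 = 45.3% → shock-wave lithotripsy
Neither sweeps: Procedure B wins 1 of 2 groups, shock-wave lithotripsy wins 1. Shock-wave lithotripsy wins overall but not every group — no Simpson reversal.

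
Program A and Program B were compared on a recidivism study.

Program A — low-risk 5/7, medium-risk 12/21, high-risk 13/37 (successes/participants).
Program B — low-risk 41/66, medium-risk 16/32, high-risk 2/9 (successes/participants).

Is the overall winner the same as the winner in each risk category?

No

Low-risk: Program A 5/7 = 71.4%, Program B 41/66 = 62.1% → Program A
Medium-risk: Program A 12/21 = 57.1%, Program B 16/32 = 50.0% → Program A
High-risk: Program A 13/37 = 35.1%, Program B 2/9 = 22.2% → Program A
Overall: Program A 30/65 = 46.2%, Program B 59/107 = 55.1% → Program B
Program A wins each risk group but Program B wins overall — the comparison reverses. Program A's participants skew toward high-risk, which has a lower base rate.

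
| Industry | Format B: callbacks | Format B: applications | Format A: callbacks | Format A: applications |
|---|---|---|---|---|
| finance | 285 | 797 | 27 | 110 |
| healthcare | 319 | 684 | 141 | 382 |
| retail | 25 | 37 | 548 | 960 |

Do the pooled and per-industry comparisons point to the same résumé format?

Finance: Format B 285/797 = 35.8%, Format A 27/110 = 24.5% → Format B
Healthcare: Format B 319/684 = 46.6%, Format A 141/382 = 36.9% → Format B
Retail: Format B 25/37 = 67.6%, Format A 548/960 = 57.1% → Format B
Overall: Format B 629/1518 = 41.4%, Format A 716/1452 = 49.3% → Format A
Format B wins each industry group but Format A wins overall — the comparison reverses. Format B's applications skew toward finance, which has a lower base rate.

No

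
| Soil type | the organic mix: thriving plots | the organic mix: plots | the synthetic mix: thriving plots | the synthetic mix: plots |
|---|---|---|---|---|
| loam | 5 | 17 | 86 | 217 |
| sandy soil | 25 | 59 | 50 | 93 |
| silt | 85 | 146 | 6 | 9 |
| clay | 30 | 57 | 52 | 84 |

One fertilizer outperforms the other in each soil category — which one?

the synthetic mix

Loam: the organic mix 5/17 = 29.4%, the synthetic mix 86/217 = 39.6% → the synthetic mix
Sandy soil: the organic mix 25/59 = 42.4%, the synthetic mix 50/93 = 53.8% → the synthetic mix
Silt: the organic mix 85/146 = 58.2%, the synthetic mix 6/9 = 66.7% → the synthetic mix
Clay: the organic mix 30/57 = 52.6%, the synthetic mix 52/84 = 61.9% → the synthetic mix
The synthetic mix has the higher rate in all 4 groups.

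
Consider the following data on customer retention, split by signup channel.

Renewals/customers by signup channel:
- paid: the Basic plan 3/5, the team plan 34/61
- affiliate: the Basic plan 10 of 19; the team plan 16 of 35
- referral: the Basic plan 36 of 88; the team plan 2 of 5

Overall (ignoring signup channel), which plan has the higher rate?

the team plan

Paid: the Basic plan 3/5 = 60.0%, the team plan 34/61 = 55.7% → the Basic plan
Affiliate: the Basic plan 10/19 = 52.6%, the team plan 16/35 = 45.7% → the Basic plan
Referral: the Basic plan 36/88 = 40.9%, the team plan 2/5 = 40.0% → the Basic plan
Overall: the Basic plan 49/112 = 43.8%, the team plan 52/101 = 51.5% → the team plan
(The Basic plan wins every signup group but the team plan wins overall — the Basic plan's customers skew toward the low-rate referral group.)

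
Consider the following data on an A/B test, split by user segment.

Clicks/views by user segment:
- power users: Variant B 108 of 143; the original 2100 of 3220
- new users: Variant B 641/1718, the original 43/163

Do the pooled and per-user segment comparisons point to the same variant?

No

Power users: Variant B 108/143 = 75.5%, the original 2100/3220 = 65.2% → Variant B
New users: Variant B 641/1718 = 37.3%, the original 43/163 = 26.4% → Variant B
Overall: Variant B 749/1861 = 40.2%, the original 2143/3383 = 63.3% → the original
Variant B wins each user group but the original wins overall — the comparison reverses. Variant B's views skew toward new users, which has a lower base rate.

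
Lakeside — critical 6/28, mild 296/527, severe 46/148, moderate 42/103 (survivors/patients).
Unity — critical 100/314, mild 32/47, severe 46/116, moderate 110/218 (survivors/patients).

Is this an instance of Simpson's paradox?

Critical: Lakeside 6/28 = 21.4%, Unity 100/314 = 31.8% → Unity
Mild: Lakeside 296/527 = 56.2%, Unity 32/47 = 68.1% → Unity
Severe: Lakeside 46/148 = 31.1%, Unity 46/116 = 39.7% → Unity
Moderate: Lakeside 42/103 = 40.8%, Unity 110/218 = 50.5% → Unity
Overall: Lakeside 390/806 = 48.4%, Unity 288/695 = 41.4% → Lakeside
Unity wins each case group but Lakeside wins overall — the comparison reverses. Unity's patients skew toward critical, which has a lower base rate.

Yes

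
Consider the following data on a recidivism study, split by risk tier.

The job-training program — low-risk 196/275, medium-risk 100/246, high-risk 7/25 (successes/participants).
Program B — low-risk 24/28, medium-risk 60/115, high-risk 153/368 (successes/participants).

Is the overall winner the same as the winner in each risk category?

No

Low-risk: the job-training program 196/275 = 71.3%, Program B 24/28 = 85.7% → Program B
Medium-risk: the job-training program 100/246 = 40.7%, Program B 60/115 = 52.2% → Program B
High-risk: the job-training program 7/25 = 28.0%, Program B 153/368 = 41.6% → Program B
Overall: the job-training program 303/546 = 55.5%, Program B 237/511 = 46.4% → the job-training program
Program B wins each risk group but the job-training program wins overall — the comparison reverses. Program B's participants skew toward high-risk, which has a lower base rate.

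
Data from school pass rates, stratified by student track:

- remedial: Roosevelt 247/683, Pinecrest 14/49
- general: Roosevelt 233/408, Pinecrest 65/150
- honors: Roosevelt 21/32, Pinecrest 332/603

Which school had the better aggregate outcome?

Remedial: Roosevelt 247/683 = 36.2%, Pinecrest 14/49 = 28.6% → Roosevelt
General: Roosevelt 233/408 = 57.1%, Pinecrest 65/150 = 43.3% → Roosevelt
Honors: Roosevelt 21/32 = 65.6%, Pinecrest 332/603 = 55.1% → Roosevelt
Overall: Roosevelt 501/1123 = 44.6%, Pinecrest 411/802 = 51.2% → Pinecrest
(Roosevelt wins every student group but Pinecrest wins overall — Roosevelt's students skew toward the low-rate remedial group.)

Pinecrest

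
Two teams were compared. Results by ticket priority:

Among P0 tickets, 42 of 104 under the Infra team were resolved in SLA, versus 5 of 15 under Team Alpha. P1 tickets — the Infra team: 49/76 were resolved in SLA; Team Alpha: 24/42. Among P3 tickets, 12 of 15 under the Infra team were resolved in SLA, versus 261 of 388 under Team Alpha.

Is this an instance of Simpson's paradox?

P0: the Infra team 42/104 = 40.4%, Team Alpha 5/15 = 33.3% → the Infra team
P1: the Infra team 49/76 = 64.5%, Team Alpha 24/42 = 57.1% → the Infra team
P3: the Infra team 12/15 = 80.0%, Team Alpha 261/388 = 67.3% → the Infra team
Overall: the Infra team 103/195 = 52.8%, Team Alpha 290/445 = 65.2% → Team Alpha
The Infra team wins each ticket group but Team Alpha wins overall — the comparison reverses. The Infra team's tickets skew toward P0, which has a lower base rate.

Yes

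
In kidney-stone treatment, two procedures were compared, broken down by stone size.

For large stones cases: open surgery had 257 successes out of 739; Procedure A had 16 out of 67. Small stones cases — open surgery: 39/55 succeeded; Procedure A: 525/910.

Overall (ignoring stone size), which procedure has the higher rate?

Procedure A

Large stones: open surgery 257/739 = 34.8%, Procedure A 16/67 = 23.9% → open surgery
Small stones: open surgery 39/55 = 70.9%, Procedure A 525/910 = 57.7% → open surgery
Overall: open surgery 296/794 = 37.3%, Procedure A 541/977 = 55.4% → Procedure A
(Open surgery wins every stone group but Procedure A wins overall — open surgery's cases skew toward the low-rate large stones group.)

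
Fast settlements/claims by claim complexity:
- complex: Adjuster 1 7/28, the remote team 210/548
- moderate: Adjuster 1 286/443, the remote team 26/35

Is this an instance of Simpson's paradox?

Complex: Adjuster 1 7/28 = 25.0%, the remote team 210/548 = 38.3% → the remote team
Moderate: Adjuster 1 286/443 = 64.6%, the remote team 26/35 = 74.3% → the remote team
Overall: Adjuster 1 293/471 = 62.2%, the remote team 236/583 = 40.5% → Adjuster 1
The remote team wins each claim group but Adjuster 1 wins overall — the comparison reverses. The remote team's claims skew toward complex, which has a lower base rate.

Yes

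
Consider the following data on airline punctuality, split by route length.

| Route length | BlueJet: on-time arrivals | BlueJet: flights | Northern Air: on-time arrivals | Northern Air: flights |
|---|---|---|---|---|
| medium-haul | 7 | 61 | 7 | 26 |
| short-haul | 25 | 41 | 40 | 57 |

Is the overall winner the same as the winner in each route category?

Yes

Medium-haul: BlueJet 7/61 = 11.5%, Northern Air 7/26 = 26.9% → Northern Air
Short-haul: BlueJet 25/41 = 61.0%, Northern Air 40/57 = 70.2% → Northern Air
Overall: BlueJet 32/102 = 31.4%, Northern Air 47/83 = 56.6% → Northern Air
Northern Air wins overall and in every route group — no reversal.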